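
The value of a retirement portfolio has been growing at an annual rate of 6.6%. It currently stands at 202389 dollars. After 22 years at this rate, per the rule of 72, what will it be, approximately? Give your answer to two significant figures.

Doubling time ≈ 72/6.6 = 10.91 years.
22 years is 22/10.91 ≈ 2.02 doublings, a factor of 2^2.02 ≈ 4.06.
202389 × 4.06 ≈ 820000 dollars.

about 820000 dollars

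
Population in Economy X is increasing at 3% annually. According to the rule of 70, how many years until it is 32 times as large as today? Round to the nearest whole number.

≈ 117 years

One doubling takes 70/3 = 23.33 years.
32 = 2^5, so 5 doublings → 117 years.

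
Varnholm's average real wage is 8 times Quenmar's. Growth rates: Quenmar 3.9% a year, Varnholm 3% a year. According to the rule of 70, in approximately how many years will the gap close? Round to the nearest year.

Quenmar gains on Varnholm at 3.9% − 3% = 0.9 points a year.
At that relative rate the gap halves every 70/0.9 ≈ 77.78 years.
An 8 times gap closes after 3 halvings: 3 × 77.78 ≈ 233 years.

about 233 years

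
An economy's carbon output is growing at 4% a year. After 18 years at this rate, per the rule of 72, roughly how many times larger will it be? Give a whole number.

≈ 2 times

At 4% one doubling takes ≈ 18.00 years; 18 years is 1 of them, so ×2.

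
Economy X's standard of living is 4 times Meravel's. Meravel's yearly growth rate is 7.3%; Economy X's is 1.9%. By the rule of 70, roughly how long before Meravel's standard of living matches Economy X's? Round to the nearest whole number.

What matters is the difference: 5.4 pp.
Rule of 70 on the gap: the ratio halves every 70/5.4 ≈ 12.96 years.
A 4 times gap closes after 2 halvings: 2 × 12.96 ≈ 26 years.

about 26 years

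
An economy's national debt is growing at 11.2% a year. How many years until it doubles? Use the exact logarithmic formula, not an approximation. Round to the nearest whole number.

t = ln(2) / ln(1 + 0.112) = 0.6931 / 0.106160 ≈ 6.53.
≈ 7 years.

7 years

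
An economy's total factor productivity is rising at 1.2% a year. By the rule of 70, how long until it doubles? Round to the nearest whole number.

approximately 58 years

70/1.2 ≈ 58.33, so it doubles roughly every 58 years.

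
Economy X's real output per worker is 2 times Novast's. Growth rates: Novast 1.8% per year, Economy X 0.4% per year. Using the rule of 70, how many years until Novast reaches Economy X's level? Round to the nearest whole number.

The growth-rate gap is 1.8% − 0.4% = 1.4 percentage points.
So the ratio between them halves every 70/1.4 ≈ 50.00 years.
A 2 times gap closes after 1 halving: 1 × 50.00 ≈ 50 years.

≈ 50 years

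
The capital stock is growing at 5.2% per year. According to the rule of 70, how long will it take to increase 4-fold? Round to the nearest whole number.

At 5.2% it doubles every 70/5.2 ≈ 13.46 years.
4 = 2^2, so 2 doublings → 27 years.

≈ 27 years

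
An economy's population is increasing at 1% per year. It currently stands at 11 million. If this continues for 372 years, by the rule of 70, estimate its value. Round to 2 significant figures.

It doubles every 70/1 ≈ 70.00 years, so 372 years is 5.31 doublings.
2^5.31 ≈ 39.67; 11 × 39.67 ≈ 440 million.

440 million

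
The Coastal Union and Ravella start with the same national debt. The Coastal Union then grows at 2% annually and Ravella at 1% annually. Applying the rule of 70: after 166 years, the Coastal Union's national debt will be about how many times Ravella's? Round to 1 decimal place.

≈ 5.2 times

Rate gap = 2% − 1% = 1 point.
The ratio doubles every 70/1 ≈ 70.00 years.
166/70.00 ≈ 2.37 doublings → ratio ≈ 2^2.37 ≈ 5.2.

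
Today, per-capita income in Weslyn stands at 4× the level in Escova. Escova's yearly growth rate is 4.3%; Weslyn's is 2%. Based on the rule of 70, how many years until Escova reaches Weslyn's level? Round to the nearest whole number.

The growth-rate gap is 4.3% − 2% = 2.3 percentage points.
So the ratio between them halves every 70/2.3 ≈ 30.43 years.
A 4× gap closes after 2 halvings: 2 × 30.43 ≈ 61 years.

61 years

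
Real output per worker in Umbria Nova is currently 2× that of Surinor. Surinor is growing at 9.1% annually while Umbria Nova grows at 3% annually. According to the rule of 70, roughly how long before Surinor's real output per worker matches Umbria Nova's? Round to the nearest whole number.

11 years

What matters is the difference: 6.1 pp.
Rule of 70 on the gap: the ratio halves every 70/6.1 ≈ 11.48 years.
A 2× gap closes after 1 halving: 1 × 11.48 ≈ 11 years.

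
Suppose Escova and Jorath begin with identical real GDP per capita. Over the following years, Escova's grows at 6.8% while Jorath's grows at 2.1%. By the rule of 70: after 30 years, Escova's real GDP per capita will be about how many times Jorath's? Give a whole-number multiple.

Rate gap = 6.8% − 2.1% = 4.7 points.
The ratio doubles every 70/4.7 ≈ 14.89 years.
30/14.89 ≈ 2.01 doublings → ratio ≈ 2^2.01 ≈ 4.

4 times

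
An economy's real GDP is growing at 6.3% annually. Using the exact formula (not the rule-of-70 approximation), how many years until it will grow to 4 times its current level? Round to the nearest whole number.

t = ln(4) / ln(1 + 0.063) = 1.3863 / 0.061095 ≈ 22.69.
≈ 23 years.

23 years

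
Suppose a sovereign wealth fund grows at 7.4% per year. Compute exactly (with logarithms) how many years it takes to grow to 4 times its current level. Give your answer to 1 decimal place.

19.4 years

t = ln(4) / ln(1 + 0.074) = 1.3863 / 0.071390 ≈ 19.42.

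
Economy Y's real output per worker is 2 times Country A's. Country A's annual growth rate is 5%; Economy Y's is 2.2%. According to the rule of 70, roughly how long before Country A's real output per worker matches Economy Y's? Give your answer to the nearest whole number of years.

The growth-rate gap is 5% − 2.2% = 2.8 percentage points.
So the ratio between them halves every 70/2.8 ≈ 25.00 years.
A 2 times gap closes after 1 halving: 1 × 25.00 ≈ 25 years.

approximately 25 years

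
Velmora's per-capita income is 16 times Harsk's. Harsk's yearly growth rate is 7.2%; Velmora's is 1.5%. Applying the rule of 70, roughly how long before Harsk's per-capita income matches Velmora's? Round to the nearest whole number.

Harsk gains on Velmora at 7.2% − 1.5% = 5.7 points a year.
At that relative rate the gap halves every 70/5.7 ≈ 12.28 years.
A 16 times gap closes after 4 halvings: 4 × 12.28 ≈ 49 years.

around 49 years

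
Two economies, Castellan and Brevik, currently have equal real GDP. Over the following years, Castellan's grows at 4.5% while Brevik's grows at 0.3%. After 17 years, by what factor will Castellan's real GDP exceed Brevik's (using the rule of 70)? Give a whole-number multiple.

Castellan pulls ahead at 4.2 pp per year, so the ratio doubles every 70/4.2 ≈ 16.67 years.
In 17 years that's 1.02 doublings: 2^1.02 ≈ 2.

around 2 times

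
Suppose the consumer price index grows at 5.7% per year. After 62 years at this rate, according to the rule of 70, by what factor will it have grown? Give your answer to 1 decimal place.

Doubling time ≈ 70/5.7 = 12.28 years.
62 years / 12.28 ≈ 5.05 doublings → factor 2^5.05 ≈ 33.1.

33.1 times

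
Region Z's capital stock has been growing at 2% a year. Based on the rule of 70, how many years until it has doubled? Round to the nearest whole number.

≈ 35 years

70/2 ≈ 35.00, so it doubles roughly every 35 years.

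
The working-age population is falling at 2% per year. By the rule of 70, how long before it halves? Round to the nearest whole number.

around 35 years

The rule works in reverse for decay: 70/2 ≈ 35.00 years to halve.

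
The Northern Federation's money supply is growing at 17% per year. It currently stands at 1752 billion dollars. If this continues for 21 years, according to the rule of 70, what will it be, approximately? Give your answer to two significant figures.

roughly 60000 billion dollars

Doubling time ≈ 70/17 = 4.12 years.
21 years is 21/4.12 ≈ 5.10 doublings, a factor of 2^5.10 ≈ 34.30.
1752 × 34.30 ≈ 60000 billion dollars.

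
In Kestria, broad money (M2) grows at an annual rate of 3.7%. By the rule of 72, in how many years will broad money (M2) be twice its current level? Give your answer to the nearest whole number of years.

roughly 19 years

72/3.7 ≈ 19.46, so it doubles roughly every 19 years.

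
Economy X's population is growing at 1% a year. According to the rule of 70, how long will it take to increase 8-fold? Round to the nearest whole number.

Doubling time ≈ 70/1 = 70.00 years.
8 = 2^3, so 3 doublings → 210 years.

210 years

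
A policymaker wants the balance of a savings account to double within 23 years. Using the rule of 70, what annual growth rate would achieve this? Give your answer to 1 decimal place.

70 / 23 ≈ 3.04, so about 3.0% a year.

approximately 3.0%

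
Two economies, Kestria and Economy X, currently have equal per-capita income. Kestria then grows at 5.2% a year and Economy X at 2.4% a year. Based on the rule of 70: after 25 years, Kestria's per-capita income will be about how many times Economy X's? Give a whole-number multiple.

approximately 2 times

Kestria pulls ahead at 2.8 pp per year, so the ratio doubles every 70/2.8 ≈ 25.00 years.
In 25 years that's 1.00 doublings: 2^1.00 ≈ 2.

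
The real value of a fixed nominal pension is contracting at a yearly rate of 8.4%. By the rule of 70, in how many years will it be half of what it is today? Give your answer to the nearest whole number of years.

Halving time ≈ 70 / 8.4 = 8.33 → 8 years.

approximately 8 years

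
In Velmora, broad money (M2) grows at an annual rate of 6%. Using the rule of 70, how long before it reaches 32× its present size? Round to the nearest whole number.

One doubling takes 70/6 = 11.67 years.
32 = 2^5, so 5 doublings → 58 years.

58 years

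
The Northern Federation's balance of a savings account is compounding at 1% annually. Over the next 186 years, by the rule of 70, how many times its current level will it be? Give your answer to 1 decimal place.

around 6.3 times

Doubling time ≈ 70/1 = 70.00 years.
186 years / 70.00 ≈ 2.66 doublings → factor 2^2.66 ≈ 6.3.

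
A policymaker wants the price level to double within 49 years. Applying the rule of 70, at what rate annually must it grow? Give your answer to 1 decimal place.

70 / 49 ≈ 1.43, so about 1.4% annually.

around 1.4%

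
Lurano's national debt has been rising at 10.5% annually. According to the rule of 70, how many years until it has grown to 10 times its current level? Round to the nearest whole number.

Doubling time ≈ 70/10.5 = 6.67 years.
10× is log₂ 10 ≈ 3.32 doublings, so ≈ 3.32 × 6.67 = 22 years.

roughly 22 years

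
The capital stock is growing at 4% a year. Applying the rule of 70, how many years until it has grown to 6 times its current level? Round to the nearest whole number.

At 4% it doubles every 70/4 ≈ 17.50 years.
Reaching 6× takes log₂(6) ≈ 2.58 doublings.
2.58 × 17.50 ≈ 45 years.

≈ 45 years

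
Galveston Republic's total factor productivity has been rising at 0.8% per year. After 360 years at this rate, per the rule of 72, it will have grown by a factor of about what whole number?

At 0.8% one doubling takes ≈ 90.00 years; 360 years is 4 of them, so ×16.

16 times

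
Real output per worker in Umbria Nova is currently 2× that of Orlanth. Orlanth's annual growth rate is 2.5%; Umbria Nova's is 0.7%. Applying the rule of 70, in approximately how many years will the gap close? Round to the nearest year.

around 39 years

Orlanth gains on Umbria Nova at 2.5% − 0.7% = 1.8 points a year.
At that relative rate the gap halves every 70/1.8 ≈ 38.89 years.
A 2× gap closes after 1 halving: 1 × 38.89 ≈ 39 years.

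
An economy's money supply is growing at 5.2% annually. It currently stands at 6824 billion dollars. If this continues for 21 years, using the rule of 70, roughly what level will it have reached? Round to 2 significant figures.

≈ 20000 billion dollars

It doubles every 70/5.2 ≈ 13.46 years, so 21 years is 1.56 doublings.
2^1.56 ≈ 2.95; 6824 × 2.95 ≈ 20000 billion dollars.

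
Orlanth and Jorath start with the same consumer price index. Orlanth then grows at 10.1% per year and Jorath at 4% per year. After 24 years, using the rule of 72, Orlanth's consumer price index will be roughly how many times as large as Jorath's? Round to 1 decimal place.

approximately 4.1 times

Rate gap = 10.1% − 4% = 6.1 points.
The ratio doubles every 72/6.1 ≈ 11.80 years.
24/11.80 ≈ 2.03 doublings → ratio ≈ 2^2.03 ≈ 4.1.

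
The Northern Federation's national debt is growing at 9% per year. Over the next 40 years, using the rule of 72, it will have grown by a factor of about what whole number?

72/9 ≈ 8.00 years per doubling.
40 years fits 5 doublings: 2^5 = 32.

32 times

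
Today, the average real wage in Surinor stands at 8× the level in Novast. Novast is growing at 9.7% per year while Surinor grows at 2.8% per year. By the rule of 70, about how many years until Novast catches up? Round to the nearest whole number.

Novast gains on Surinor at 9.7% − 2.8% = 6.9 points a year.
At that relative rate the gap halves every 70/6.9 ≈ 10.14 years.
An 8× gap closes after 3 halvings: 3 × 10.14 ≈ 30 years.

roughly 30 years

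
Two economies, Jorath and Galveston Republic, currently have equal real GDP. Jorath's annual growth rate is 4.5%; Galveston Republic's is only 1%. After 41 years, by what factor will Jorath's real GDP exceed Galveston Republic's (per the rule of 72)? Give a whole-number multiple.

about 4 times

Jorath pulls ahead at 3.5 pp per year, so the ratio doubles every 72/3.5 ≈ 20.57 years.
In 41 years that's 1.99 doublings: 2^1.99 ≈ 4.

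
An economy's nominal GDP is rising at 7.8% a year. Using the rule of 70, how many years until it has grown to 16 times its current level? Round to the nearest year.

At 7.8% it doubles every 70/7.8 ≈ 8.97 years.
Getting to 16× needs 4 doublings: 4 × 8.97 ≈ 36 years.

36 years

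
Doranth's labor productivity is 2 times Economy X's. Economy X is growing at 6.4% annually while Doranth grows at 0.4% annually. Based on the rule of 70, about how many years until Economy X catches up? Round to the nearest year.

What matters is the difference: 6 pp.
Rule of 70 on the gap: the ratio halves every 70/6 ≈ 11.67 years.
A 2 times gap closes after 1 halving: 1 × 11.67 ≈ 12 years.

12 years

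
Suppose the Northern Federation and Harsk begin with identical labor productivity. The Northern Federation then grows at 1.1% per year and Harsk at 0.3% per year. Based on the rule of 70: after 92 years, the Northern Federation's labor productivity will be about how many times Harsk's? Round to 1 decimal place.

around 2.1 times

Rate gap = 1.1% − 0.3% = 0.8 points.
The ratio doubles every 70/0.8 ≈ 87.50 years.
92/87.50 ≈ 1.05 doublings → ratio ≈ 2^1.05 ≈ 2.1.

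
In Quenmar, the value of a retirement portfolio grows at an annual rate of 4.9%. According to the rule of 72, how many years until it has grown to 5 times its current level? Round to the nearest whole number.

At 4.9% it doubles every 72/4.9 ≈ 14.69 years.
5× is log₂ 5 ≈ 2.32 doublings, so ≈ 2.32 × 14.69 = 34 years.

approximately 34 years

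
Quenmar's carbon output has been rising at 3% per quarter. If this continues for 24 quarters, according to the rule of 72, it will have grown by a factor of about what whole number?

roughly 2 times

Doubling time ≈ 72/3 = 24.00 quarters.
24/24.00 ≈ 1 doubling, so about 2^1 = 2×.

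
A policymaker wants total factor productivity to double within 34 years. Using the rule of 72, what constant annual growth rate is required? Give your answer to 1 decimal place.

roughly 2.1%

72 / 34 ≈ 2.12, so about 2.1% annually.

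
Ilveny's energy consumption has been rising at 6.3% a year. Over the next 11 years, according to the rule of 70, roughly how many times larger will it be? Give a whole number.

2 times

Doubling time ≈ 70/6.3 = 11.11 years.
11/11.11 ≈ 1 doubling, so about 2^1 = 2×.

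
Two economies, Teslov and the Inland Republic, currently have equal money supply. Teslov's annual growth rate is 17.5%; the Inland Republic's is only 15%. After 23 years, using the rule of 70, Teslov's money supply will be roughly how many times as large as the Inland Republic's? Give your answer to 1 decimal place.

≈ 1.8 times

Teslov pulls ahead at 2.5 pp per year, so the ratio doubles every 70/2.5 ≈ 28.00 years.
In 23 years that's 0.82 doublings: 2^0.82 ≈ 1.8.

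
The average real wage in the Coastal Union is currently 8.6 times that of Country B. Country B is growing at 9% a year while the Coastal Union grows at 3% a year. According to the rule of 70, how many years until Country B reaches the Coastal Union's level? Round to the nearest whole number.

The growth-rate gap is 9% − 3% = 6 percentage points.
So the ratio between them halves every 70/6 ≈ 11.67 years.
An 8.6 times gap takes log₂(8.6) ≈ 3.10 halvings to close: 3.10 × 11.67 ≈ 36 years.

≈ 36 years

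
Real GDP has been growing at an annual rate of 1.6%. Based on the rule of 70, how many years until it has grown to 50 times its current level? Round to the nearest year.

At 1.6% it doubles every 70/1.6 ≈ 43.75 years.
50× is log₂ 50 ≈ 5.64 doublings, so ≈ 5.64 × 43.75 = 247 years.

247 years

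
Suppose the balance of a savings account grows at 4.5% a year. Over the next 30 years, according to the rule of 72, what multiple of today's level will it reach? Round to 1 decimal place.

Doubling time ≈ 72/4.5 = 16.00 years.
30 years / 16.00 ≈ 1.88 doublings → factor 2^1.88 ≈ 3.7.

≈ 3.7 times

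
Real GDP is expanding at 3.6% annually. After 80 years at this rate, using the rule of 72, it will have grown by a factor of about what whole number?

roughly 16 times

At 3.6% one doubling takes ≈ 20.00 years; 80 years is 4 of them, so ×16.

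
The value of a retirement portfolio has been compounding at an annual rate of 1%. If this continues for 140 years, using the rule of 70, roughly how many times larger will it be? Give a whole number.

Doubling time ≈ 70/1 = 70.00 years.
140/70.00 ≈ 2 doublings, so about 2^2 = 4×.

roughly 4 times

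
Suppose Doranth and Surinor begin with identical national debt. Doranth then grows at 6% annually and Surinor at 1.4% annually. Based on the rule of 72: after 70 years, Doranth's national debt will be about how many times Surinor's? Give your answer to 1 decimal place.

Doranth pulls ahead at 4.6 pp per year, so the ratio doubles every 72/4.6 ≈ 15.65 years.
In 70 years that's 4.47 doublings: 2^4.47 ≈ 22.2.

22.2 times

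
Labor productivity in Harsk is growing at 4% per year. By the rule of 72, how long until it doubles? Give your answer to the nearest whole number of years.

around 18 years

72/4 ≈ 18.00, so it doubles roughly every 18 years.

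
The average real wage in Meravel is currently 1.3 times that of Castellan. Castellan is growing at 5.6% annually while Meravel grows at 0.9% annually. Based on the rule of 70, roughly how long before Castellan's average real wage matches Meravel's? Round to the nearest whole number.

Castellan gains on Meravel at 5.6% − 0.9% = 4.7 points a year.
At that relative rate the gap halves every 70/4.7 ≈ 14.89 years.
A 1.3 times gap takes log₂(1.3) ≈ 0.38 halvings to close: 0.38 × 14.89 ≈ 6 years.

roughly 6 years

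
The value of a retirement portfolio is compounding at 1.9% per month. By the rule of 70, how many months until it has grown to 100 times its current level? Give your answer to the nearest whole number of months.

around 245 months

At 1.9% it doubles every 70/1.9 ≈ 36.84 months.
Reaching 100× takes log₂(100) ≈ 6.64 doublings.
6.64 × 36.84 ≈ 245 months.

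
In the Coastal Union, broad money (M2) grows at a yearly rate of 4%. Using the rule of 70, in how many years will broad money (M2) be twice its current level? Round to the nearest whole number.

70/4 ≈ 17.50, so it doubles roughly every 18 years.

around 18 years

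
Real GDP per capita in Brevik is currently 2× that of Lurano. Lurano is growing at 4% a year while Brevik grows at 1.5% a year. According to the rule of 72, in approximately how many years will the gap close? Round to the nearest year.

The growth-rate gap is 4% − 1.5% = 2.5 percentage points.
So the ratio between them halves every 72/2.5 ≈ 28.80 years.
A 2× gap closes after 1 halving: 1 × 28.80 ≈ 29 years.

roughly 29 years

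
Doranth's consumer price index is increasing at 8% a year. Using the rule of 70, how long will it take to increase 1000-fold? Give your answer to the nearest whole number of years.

Doubling time ≈ 70/8 = 8.75 years.
1000× is log₂ 1000 ≈ 9.97 doublings, so ≈ 9.97 × 8.75 = 87 years.

about 87 years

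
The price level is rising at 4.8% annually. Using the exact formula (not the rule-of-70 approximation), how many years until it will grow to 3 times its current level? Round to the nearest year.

23 years

t = ln(3) / ln(1 + 0.048) = 1.0986 / 0.046884 ≈ 23.43.
≈ 23 years.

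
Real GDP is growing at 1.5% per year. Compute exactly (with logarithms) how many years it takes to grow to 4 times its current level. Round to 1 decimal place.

93.1 years

t = ln(4) / ln(1 + 0.015) = 1.3863 / 0.014889 ≈ 93.11.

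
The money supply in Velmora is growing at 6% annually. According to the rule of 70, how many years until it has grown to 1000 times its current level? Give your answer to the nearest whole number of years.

At 6% it doubles every 70/6 ≈ 11.67 years.
Reaching 1000× takes log₂(1000) ≈ 9.97 doublings.
9.97 × 11.67 ≈ 116 years.

116 years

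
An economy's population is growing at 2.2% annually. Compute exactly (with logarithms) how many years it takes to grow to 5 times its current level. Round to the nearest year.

74 years

t = ln(5) / ln(1 + 0.022) = 1.6094 / 0.021761 ≈ 73.96.
≈ 74 years.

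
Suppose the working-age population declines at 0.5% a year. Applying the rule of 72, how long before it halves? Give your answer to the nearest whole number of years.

approximately 144 years

The rule works in reverse for decay: 72/0.5 ≈ 144.00 years to halve.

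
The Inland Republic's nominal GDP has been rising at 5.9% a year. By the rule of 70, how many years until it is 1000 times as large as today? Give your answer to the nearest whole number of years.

One doubling takes 70/5.9 = 11.86 years.
Reaching 1000× takes log₂(1000) ≈ 9.97 doublings.
9.97 × 11.86 ≈ 118 years.

roughly 118 years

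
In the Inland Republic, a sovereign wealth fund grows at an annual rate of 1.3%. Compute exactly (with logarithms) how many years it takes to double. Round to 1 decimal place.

t = ln(2) / ln(1 + 0.013) = 0.6931 / 0.012916 ≈ 53.66.

53.7 years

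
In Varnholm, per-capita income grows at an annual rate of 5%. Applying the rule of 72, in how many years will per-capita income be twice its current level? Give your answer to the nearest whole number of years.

14 years

72/5 ≈ 14.40, so it doubles roughly every 14 years.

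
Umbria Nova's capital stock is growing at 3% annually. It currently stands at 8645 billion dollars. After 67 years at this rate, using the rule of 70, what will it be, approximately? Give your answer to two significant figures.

Doubling time ≈ 70/3 = 23.33 years.
67 years is 67/23.33 ≈ 2.87 doublings, a factor of 2^2.87 ≈ 7.31.
8645 × 7.31 ≈ 63000 billion dollars.

63000 billion dollars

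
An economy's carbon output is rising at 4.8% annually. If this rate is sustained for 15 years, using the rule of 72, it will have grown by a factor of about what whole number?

At 4.8% one doubling takes ≈ 15.00 years; 15 years is 1 of them, so ×2.

2 times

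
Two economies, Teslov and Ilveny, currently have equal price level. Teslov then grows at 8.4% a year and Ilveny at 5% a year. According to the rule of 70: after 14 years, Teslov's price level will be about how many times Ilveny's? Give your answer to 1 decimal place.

Teslov pulls ahead at 3.4 pp per year, so the ratio doubles every 70/3.4 ≈ 20.59 years.
In 14 years that's 0.68 doublings: 2^0.68 ≈ 1.6.

around 1.6 times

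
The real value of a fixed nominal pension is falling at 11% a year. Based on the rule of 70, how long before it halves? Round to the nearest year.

about 6 years

Halving time ≈ 70 / 11 = 6.36 → 6 years.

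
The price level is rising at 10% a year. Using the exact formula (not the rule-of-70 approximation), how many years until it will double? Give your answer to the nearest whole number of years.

7 years

t = ln(2) / ln(1 + 0.1) = 0.6931 / 0.095310 ≈ 7.27.
≈ 7 years.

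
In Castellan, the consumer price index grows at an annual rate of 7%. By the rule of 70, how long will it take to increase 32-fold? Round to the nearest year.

One doubling takes 70/7 = 10.00 years.
Getting to 32× needs 5 doublings: 5 × 10.00 ≈ 50 years.

roughly 50 years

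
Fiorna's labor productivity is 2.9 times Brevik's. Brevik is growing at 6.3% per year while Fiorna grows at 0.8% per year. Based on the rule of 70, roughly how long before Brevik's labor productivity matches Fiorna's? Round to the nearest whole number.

roughly 20 years

Brevik gains on Fiorna at 6.3% − 0.8% = 5.5 points a year.
At that relative rate the gap halves every 70/5.5 ≈ 12.73 years.
A 2.9 times gap takes log₂(2.9) ≈ 1.54 halvings to close: 1.54 × 12.73 ≈ 20 years.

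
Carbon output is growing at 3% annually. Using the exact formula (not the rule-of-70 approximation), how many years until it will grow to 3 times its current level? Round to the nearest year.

37 years

t = ln(3) / ln(1 + 0.03) = 1.0986 / 0.029559 ≈ 37.17.
≈ 37 years.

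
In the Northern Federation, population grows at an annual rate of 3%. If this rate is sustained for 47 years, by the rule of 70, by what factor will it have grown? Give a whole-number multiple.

approximately 4 times

Doubling time ≈ 70/3 = 23.33 years.
47/23.33 ≈ 2 doublings, so about 2^2 = 4×.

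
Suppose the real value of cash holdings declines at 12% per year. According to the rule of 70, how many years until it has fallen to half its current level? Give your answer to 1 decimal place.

Halving time ≈ 70 / 12 = 5.83 → 5.8 years.

roughly 5.8 years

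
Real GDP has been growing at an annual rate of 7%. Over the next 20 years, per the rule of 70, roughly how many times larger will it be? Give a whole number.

At 7% one doubling takes ≈ 10.00 years; 20 years is 2 of them, so ×4.

≈ 4 times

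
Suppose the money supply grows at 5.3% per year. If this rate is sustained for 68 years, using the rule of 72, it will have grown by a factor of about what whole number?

Doubling time ≈ 72/5.3 = 13.58 years.
68/13.58 ≈ 5 doublings, so about 2^5 = 32×.

32 times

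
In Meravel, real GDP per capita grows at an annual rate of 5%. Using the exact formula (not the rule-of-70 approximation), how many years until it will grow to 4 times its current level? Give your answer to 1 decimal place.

t = ln(4) / ln(1 + 0.05) = 1.3863 / 0.048790 ≈ 28.41.

28.4 years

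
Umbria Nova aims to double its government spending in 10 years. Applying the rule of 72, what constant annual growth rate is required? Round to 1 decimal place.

≈ 7.2% a year

72 / 10 ≈ 7.20, so about 7.2% a year.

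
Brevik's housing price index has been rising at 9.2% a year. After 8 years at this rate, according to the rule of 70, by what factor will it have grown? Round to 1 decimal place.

around 2.1 times

Doubles every ≈ 7.61 years (70/9.2).
8 years is 1.05 doublings; 2^1.05 ≈ 2.1×.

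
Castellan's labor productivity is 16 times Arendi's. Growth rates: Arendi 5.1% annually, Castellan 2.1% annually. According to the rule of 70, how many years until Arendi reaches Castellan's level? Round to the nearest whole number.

What matters is the difference: 3 pp.
Rule of 70 on the gap: the ratio halves every 70/3 ≈ 23.33 years.
A 16 times gap closes after 4 halvings: 4 × 23.33 ≈ 93 years.

93 years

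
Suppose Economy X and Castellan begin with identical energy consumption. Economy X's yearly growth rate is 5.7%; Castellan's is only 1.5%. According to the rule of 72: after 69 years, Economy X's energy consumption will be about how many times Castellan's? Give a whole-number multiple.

approximately 16 times

Rate gap = 5.7% − 1.5% = 4.2 points.
The ratio doubles every 72/4.2 ≈ 17.14 years.
69/17.14 ≈ 4.03 doublings → ratio ≈ 2^4.03 ≈ 16.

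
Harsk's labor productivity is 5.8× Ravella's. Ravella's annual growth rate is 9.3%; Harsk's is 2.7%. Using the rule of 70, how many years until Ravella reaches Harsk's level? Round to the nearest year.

What matters is the difference: 6.6 pp.
Rule of 70 on the gap: the ratio halves every 70/6.6 ≈ 10.61 years.
A 5.8× gap takes log₂(5.8) ≈ 2.54 halvings to close: 2.54 × 10.61 ≈ 27 years.

about 27 years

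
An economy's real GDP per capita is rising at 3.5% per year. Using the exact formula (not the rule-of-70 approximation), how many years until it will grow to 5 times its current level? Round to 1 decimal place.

t = ln(5) / ln(1 + 0.035) = 1.6094 / 0.034401 ≈ 46.78.

46.8 years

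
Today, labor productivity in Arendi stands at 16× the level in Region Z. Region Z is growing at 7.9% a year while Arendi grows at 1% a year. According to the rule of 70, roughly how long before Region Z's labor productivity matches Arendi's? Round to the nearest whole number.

Region Z gains on Arendi at 7.9% − 1% = 6.9 points a year.
At that relative rate the gap halves every 70/6.9 ≈ 10.14 years.
A 16× gap closes after 4 halvings: 4 × 10.14 ≈ 41 years.

41 years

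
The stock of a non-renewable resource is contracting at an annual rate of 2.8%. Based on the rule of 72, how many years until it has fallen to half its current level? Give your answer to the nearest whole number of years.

Falling at 2.8%, it halves about every 72/2.8 = 25.71 years.

26 years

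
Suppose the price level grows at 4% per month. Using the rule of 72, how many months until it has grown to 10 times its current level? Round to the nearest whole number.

≈ 60 months

At 4% it doubles every 72/4 ≈ 18.00 months.
Reaching 10× takes log₂(10) ≈ 3.32 doublings.
3.32 × 18.00 ≈ 60 months.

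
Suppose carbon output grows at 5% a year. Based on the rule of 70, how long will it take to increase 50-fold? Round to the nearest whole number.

approximately 79 years

At 5% it doubles every 70/5 ≈ 14.00 years.
50× is log₂ 50 ≈ 5.64 doublings, so ≈ 5.64 × 14.00 = 79 years.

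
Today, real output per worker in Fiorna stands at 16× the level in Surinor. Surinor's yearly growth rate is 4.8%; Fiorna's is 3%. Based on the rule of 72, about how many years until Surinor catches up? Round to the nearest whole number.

about 160 years

Surinor gains on Fiorna at 4.8% − 3% = 1.8 points a year.
At that relative rate the gap halves every 72/1.8 ≈ 40.00 years.
A 16× gap closes after 4 halvings: 4 × 40.00 ≈ 160 years.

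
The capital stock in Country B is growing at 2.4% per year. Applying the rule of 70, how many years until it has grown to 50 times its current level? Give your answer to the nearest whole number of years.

approximately 165 years

One doubling takes 70/2.4 = 29.17 years.
Reaching 50× takes log₂(50) ≈ 5.64 doublings.
5.64 × 29.17 ≈ 165 years.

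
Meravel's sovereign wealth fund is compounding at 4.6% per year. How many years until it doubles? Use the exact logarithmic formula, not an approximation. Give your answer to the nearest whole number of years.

15 years

t = ln(2) / ln(1 + 0.046) = 0.6931 / 0.044973 ≈ 15.41.
≈ 15 years.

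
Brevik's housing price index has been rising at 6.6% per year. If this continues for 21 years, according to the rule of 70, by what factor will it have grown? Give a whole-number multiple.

4 times

Doubling time ≈ 70/6.6 = 10.61 years.
21/10.61 ≈ 2 doublings, so about 2^2 = 4×.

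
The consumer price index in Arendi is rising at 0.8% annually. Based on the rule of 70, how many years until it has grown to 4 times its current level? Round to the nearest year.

Doubling time ≈ 70/0.8 = 87.50 years.
4 = 2^2, so 2 doublings → 175 years.

approximately 175 years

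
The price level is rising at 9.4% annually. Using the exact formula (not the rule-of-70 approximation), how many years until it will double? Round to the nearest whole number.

t = ln(2) / ln(1 + 0.094) = 0.6931 / 0.089841 ≈ 7.71.
≈ 8 years.

8 years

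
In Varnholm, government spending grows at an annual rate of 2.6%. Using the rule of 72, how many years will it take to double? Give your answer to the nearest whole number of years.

At 2.6%, doubling takes about 72/2.6 = 27.69 years.

28 years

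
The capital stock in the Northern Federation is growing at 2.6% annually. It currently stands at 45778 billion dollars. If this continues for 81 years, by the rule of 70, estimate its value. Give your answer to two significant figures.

370000 billion dollars

Doubling time ≈ 70/2.6 = 26.92 years.
81 years is 81/26.92 ≈ 3.01 doublings, a factor of 2^3.01 ≈ 8.06.
45778 × 8.06 ≈ 370000 billion dollars.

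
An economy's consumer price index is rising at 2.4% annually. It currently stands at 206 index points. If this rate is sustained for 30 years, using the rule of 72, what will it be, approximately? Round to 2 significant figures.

Doubling time ≈ 72/2.4 = 30.00 years.
30 years is 30/30.00 ≈ 1.00 doublings, a factor of 2^1.00 ≈ 2.00.
206 × 2.00 ≈ 410 index points.

≈ 410 index points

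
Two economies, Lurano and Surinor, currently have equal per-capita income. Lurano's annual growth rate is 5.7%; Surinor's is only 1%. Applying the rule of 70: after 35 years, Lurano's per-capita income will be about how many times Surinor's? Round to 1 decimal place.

roughly 5.1 times

Only the 4.7-point difference matters.
70/4.7 ≈ 14.89 years per doubling of the ratio; 35 years gives 2.35 doublings, so ≈ 5.1×.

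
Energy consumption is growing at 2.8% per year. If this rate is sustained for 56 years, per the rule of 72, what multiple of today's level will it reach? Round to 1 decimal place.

4.5 times

Doubling time ≈ 72/2.8 = 25.71 years.
56 years / 25.71 ≈ 2.18 doublings → factor 2^2.18 ≈ 4.5.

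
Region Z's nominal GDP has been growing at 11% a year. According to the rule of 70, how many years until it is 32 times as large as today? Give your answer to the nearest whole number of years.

At 11% it doubles every 70/11 ≈ 6.36 years.
32 = 2^5, so 5 doublings → 32 years.

about 32 years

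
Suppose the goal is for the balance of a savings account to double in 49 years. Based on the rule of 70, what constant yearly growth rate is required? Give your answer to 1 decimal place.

70 / 49 ≈ 1.43, so about 1.4% per year.

about 1.4% per year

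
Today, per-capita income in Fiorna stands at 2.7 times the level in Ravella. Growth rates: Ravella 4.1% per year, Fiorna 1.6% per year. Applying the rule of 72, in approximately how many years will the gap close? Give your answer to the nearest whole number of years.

The growth-rate gap is 4.1% − 1.6% = 2.5 percentage points.
So the ratio between them halves every 72/2.5 ≈ 28.80 years.
A 2.7 times gap takes log₂(2.7) ≈ 1.43 halvings to close: 1.43 × 28.80 ≈ 41 years.

≈ 41 years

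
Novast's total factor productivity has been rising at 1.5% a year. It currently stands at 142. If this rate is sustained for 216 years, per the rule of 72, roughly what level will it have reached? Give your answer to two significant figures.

It doubles every 72/1.5 ≈ 48.00 years, so 216 years is 4.50 doublings.
2^4.50 ≈ 22.63; 142 × 22.63 ≈ 3200.

about 3200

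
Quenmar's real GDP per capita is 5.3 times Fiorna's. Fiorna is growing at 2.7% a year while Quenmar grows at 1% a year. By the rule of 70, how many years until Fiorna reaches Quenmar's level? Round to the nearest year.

Fiorna gains on Quenmar at 2.7% − 1% = 1.7 points a year.
At that relative rate the gap halves every 70/1.7 ≈ 41.18 years.
A 5.3 times gap takes log₂(5.3) ≈ 2.41 halvings to close: 2.41 × 41.18 ≈ 99 years.

≈ 99 years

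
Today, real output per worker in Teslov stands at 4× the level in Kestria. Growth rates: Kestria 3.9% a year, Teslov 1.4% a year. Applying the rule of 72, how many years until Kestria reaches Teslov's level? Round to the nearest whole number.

The growth-rate gap is 3.9% − 1.4% = 2.5 percentage points.
So the ratio between them halves every 72/2.5 ≈ 28.80 years.
A 4× gap closes after 2 halvings: 2 × 28.80 ≈ 58 years.

about 58 years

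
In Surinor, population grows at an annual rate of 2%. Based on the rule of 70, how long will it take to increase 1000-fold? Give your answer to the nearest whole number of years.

about 349 years

One doubling takes 70/2 = 35.00 years.
1000× is log₂ 1000 ≈ 9.97 doublings, so ≈ 9.97 × 35.00 = 349 years.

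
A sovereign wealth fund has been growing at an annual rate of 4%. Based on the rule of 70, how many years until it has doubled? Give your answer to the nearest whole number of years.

around 18 years

70/4 ≈ 17.50, so it doubles roughly every 18 years.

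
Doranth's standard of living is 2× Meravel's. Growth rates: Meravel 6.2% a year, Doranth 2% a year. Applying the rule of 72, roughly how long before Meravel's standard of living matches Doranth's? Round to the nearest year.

17 years

What matters is the difference: 4.2 pp.
Rule of 72 on the gap: the ratio halves every 72/4.2 ≈ 17.14 years.
A 2× gap closes after 1 halving: 1 × 17.14 ≈ 17 years.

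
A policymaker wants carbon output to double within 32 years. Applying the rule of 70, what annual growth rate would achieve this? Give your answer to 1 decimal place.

≈ 2.2%

70 / 32 ≈ 2.19, so about 2.2% annually.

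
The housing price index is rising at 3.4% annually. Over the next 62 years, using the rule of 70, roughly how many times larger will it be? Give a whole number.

70/3.4 ≈ 20.59 years per doubling.
62 years fits 3 doublings: 2^3 = 8.

around 8 times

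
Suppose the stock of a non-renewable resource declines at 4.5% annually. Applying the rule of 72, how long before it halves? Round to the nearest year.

approximately 16 years

Falling at 4.5%, it halves about every 72/4.5 = 16.00 years.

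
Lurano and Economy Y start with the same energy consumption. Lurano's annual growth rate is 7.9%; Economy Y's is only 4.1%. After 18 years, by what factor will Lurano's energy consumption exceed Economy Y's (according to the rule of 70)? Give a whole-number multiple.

Rate gap = 7.9% − 4.1% = 3.8 points.
The ratio doubles every 70/3.8 ≈ 18.42 years.
18/18.42 ≈ 0.98 doublings → ratio ≈ 2^0.98 ≈ 2.

approximately 2 times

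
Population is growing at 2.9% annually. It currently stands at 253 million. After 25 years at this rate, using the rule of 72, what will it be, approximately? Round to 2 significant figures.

510 million

It doubles every 72/2.9 ≈ 24.83 years, so 25 years is 1.01 doublings.
2^1.01 ≈ 2.01; 253 × 2.01 ≈ 510 million.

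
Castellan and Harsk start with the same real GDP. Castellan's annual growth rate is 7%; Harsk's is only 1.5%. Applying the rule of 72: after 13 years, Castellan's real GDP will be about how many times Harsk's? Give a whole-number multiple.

Only the 5.5-point difference matters.
72/5.5 ≈ 13.09 years per doubling of the ratio; 13 years gives 0.99 doublings, so ≈ 2×.

around 2 times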